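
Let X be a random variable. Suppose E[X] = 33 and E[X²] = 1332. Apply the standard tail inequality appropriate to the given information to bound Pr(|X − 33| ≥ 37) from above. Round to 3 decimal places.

0.178

The first two moments determine the variance, so Chebyshev's inequality is the sharpest standard bound available.
Var(X) = E[X²] − (E[X])² = 1332 − 1089 = 243.
Chebyshev's inequality: Pr(|X − μ| ≥ t) ≤ Var(X)/t² = 243/1369 = 0.1775.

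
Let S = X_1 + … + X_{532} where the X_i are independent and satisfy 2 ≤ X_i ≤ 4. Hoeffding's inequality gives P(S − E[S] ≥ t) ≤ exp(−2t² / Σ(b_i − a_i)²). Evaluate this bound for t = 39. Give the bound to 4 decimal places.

0.2394

Σ(b_i − a_i)² = 532·(2)² = 2128.
Exponent = 2·39²/2128 = 1.4295.
Bound = exp(−1.4295) = 0.23943.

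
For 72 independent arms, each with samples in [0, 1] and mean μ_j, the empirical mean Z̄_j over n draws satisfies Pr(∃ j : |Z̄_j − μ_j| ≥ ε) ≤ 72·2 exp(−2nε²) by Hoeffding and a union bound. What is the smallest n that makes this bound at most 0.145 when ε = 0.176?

112

Need 2·72·exp(−2nε²) ≤ 0.145, i.e. exp(−2nε²) ≤ 0.145/144.
So 2nε² ≥ ln(144/0.145) = 6.900835.
Hence n ≥ 6.900835/(2·0.176²) = 111.390.
The smallest integer n is 112.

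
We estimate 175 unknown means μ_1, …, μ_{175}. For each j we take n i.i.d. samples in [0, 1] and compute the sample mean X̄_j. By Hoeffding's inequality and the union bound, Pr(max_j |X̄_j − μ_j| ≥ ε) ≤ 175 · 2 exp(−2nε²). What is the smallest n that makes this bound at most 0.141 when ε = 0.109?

329

Need 2·175·exp(−2nε²) ≤ 0.141, i.e. exp(−2nε²) ≤ 0.141/350.
So 2nε² ≥ ln(350/0.141) = 7.816929.
Hence n ≥ 7.816929/(2·0.109²) = 328.968.
The smallest integer n is 329.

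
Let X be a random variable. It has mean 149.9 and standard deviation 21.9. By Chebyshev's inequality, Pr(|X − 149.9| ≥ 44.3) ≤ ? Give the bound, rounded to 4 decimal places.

Chebyshev: Pr(|X − μ| ≥ t) ≤ Var(X)/t².
Var(X) = σ² = 21.9² = 479.61.
Bound = 479.61 / 1962.49 = 0.2444.

0.2444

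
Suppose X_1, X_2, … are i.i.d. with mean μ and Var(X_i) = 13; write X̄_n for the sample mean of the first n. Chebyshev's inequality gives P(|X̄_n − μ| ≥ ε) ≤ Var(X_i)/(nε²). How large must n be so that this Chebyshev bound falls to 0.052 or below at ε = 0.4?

1563

Require 13/(n·0.4²) ≤ 0.052, i.e. n ≥ 13/(0.052·0.4²) = 1562.500.
The smallest integer n is 1563.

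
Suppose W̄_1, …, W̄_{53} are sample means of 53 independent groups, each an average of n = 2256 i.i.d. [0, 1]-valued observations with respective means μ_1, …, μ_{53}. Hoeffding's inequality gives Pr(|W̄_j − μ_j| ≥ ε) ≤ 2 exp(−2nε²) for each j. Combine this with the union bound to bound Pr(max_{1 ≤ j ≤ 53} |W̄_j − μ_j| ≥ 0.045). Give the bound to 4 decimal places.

0.0114

Per-experiment Hoeffding bound: 2·exp(−2·2256·0.045²) = 2·exp(−9.13680) = 0.00021526.
Union bound over 53 events: 53·0.00021526 = 0.01141.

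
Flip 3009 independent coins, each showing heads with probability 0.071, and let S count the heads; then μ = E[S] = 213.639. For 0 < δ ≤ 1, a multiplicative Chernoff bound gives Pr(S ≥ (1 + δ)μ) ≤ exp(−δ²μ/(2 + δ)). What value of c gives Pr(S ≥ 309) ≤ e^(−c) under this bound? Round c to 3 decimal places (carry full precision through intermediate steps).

17.400

Write 309 = (1 + δ)μ, so δ = 309/213.639 − 1 = 0.4463651…
Then the exponent is δ²μ/(2 + δ) = (309 − μ)² / (μ·(2 + δ)) = 17.399621.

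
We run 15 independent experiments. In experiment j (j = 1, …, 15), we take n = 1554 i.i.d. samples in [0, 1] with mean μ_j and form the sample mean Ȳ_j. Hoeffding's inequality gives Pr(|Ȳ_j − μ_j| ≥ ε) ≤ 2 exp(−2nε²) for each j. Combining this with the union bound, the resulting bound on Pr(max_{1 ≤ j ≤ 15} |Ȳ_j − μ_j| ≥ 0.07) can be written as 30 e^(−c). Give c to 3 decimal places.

Union bound over the 15 events: Pr(max_{1 ≤ j ≤ 15} |Ȳ_j − μ_j| ≥ 0.07) ≤ 15·2·exp(−2nε²) = 30 exp(−2·1554·0.07²).
So c = 2·1554·0.07² = 15.2292.

15.229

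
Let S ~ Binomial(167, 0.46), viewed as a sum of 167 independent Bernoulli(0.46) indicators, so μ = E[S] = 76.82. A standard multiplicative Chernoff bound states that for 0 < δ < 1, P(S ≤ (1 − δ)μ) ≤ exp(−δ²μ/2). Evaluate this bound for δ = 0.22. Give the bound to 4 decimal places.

0.1558

Exponent = δ²μ/2 = 0.22²·76.82/2 = 1.8590.
Bound = exp(−1.8590) = 0.15582.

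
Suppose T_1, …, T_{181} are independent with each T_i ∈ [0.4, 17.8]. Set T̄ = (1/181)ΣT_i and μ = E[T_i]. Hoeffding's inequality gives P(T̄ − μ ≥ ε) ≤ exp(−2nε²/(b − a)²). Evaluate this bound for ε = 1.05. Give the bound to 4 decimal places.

Exponent: 2nε²/(b − a)² = 2·181·1.05² / 17.4² = 1.31822.
Bound = exp(−1.31822) = 0.26761.

0.2676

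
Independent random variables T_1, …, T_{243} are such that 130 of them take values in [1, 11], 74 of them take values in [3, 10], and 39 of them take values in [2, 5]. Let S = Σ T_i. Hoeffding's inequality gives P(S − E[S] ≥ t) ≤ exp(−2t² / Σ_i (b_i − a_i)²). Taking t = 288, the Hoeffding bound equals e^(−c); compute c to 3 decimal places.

Σ(b_i − a_i)² = 130·10² + 74·7² + 39·3² = 16977.
c = 2t² / 16977 = 2·288² / 16977 = 9.7713.

9.771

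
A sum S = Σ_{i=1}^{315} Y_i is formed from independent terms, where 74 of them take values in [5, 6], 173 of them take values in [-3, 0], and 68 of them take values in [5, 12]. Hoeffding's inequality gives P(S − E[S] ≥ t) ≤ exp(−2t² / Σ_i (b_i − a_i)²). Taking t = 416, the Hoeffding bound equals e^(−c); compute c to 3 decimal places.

Σ(b_i − a_i)² = 74·1² + 173·3² + 68·7² = 4963.
c = 2t² / 4963 = 2·416² / 4963 = 69.7385.

69.738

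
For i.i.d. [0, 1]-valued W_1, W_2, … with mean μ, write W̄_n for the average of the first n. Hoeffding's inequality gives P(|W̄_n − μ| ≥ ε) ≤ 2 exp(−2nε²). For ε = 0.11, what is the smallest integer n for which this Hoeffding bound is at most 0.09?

129

Require 2·exp(−2nε²) ≤ 0.09, i.e. 2nε² ≥ ln(2/0.09) = 3.101093.
So n ≥ 3.101093 / (2·0.11²) = 128.144.
The smallest integer n is 129.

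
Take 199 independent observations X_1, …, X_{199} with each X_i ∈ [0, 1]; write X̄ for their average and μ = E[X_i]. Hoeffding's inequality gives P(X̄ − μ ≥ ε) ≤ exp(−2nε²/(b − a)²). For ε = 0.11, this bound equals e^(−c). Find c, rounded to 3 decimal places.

4.816

c = 2nε²/(b − a)² = 2·199·0.11² / 1² = 4.8158.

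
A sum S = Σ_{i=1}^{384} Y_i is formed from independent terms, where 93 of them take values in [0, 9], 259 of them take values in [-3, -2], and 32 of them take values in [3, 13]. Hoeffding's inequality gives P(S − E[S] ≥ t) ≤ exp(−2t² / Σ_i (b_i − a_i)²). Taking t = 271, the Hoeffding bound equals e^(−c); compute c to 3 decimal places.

13.363

Σ(b_i − a_i)² = 93·9² + 259·1² + 32·10² = 10992.
c = 2t² / 10992 = 2·271² / 10992 = 13.3626.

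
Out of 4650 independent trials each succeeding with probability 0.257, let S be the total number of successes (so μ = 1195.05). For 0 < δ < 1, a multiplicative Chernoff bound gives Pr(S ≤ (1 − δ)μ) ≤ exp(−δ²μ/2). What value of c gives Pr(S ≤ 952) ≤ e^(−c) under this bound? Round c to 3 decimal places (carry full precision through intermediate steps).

24.716

Write 952 = (1 − δ)μ, so δ = 1 − 952/1195.05 = 0.2033806…
Then the exponent is δ²μ/2 = (μ − 952)²/(2μ) = 24.715829.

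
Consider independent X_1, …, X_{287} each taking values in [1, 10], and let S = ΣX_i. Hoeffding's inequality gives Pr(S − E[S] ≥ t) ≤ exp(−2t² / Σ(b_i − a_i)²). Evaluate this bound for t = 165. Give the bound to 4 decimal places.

Σ(b_i − a_i)² = 287·(9)² = 23247.
Exponent = 2·165²/23247 = 2.3422.
Bound = exp(−2.3422) = 0.09611.

0.0961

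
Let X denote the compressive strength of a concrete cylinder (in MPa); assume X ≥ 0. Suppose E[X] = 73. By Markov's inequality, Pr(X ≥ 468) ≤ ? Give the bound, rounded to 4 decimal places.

Markov's inequality: for a non-negative random variable, Pr(X ≥ a) ≤ E[X]/a.
Here E[X] = 73 and a = 468, so the bound is 73/468 = 0.1560.

0.1560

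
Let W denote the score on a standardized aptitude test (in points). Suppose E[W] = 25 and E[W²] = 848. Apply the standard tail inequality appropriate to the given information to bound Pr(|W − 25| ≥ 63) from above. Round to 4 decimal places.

0.0562

The first two moments determine the variance, so Chebyshev's inequality is the sharpest standard bound available.
Var(W) = E[W²] − (E[W])² = 848 − 625 = 223.
Chebyshev's inequality: Pr(|W − μ| ≥ t) ≤ Var(W)/t² = 223/3969 = 0.0562.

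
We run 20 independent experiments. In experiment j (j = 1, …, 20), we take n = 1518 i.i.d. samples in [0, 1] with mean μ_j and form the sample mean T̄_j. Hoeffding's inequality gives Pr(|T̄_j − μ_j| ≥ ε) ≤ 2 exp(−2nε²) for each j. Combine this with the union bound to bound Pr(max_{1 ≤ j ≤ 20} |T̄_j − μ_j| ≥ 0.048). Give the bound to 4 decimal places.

Per-experiment Hoeffding bound: 2·exp(−2·1518·0.048²) = 2·exp(−6.99494) = 0.001833.
Union bound over 20 events: 20·0.001833 = 0.03666.

0.0367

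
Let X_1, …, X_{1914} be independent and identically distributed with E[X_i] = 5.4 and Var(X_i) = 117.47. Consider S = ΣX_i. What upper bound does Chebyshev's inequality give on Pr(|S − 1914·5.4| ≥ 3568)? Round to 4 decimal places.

Var(S) = n·Var(X_i) = 1914·117.47 = 224837.58.
Chebyshev: Pr(|S − 1914·5.4| ≥ 3568) ≤ Var(S)/3568² = 224837.58/12730624 = 0.0177.

0.0177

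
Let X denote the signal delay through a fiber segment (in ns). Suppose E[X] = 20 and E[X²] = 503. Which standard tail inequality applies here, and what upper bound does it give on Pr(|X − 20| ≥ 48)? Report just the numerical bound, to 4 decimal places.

0.0447

The first two moments determine the variance, so Chebyshev's inequality is the sharpest standard bound available.
Var(X) = E[X²] − (E[X])² = 503 − 400 = 103.
Chebyshev's inequality: Pr(|X − μ| ≥ t) ≤ Var(X)/t² = 103/2304 = 0.0447.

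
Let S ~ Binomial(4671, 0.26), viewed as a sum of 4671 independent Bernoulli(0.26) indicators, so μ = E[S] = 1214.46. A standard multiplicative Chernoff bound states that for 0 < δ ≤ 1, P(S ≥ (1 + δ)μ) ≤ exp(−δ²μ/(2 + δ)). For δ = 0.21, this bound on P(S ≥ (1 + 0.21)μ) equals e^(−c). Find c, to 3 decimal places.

24.234

c = δ²μ/(2 + δ) = 0.21²·1214.46/(2 + 0.21) = 24.2342.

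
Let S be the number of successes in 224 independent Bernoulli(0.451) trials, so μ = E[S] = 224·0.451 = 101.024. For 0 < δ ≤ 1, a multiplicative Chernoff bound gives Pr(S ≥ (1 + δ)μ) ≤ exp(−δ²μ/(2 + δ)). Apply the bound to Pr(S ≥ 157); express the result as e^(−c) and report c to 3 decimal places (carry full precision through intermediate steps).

Write 157 = (1 + δ)μ, so δ = 157/101.024 − 1 = 0.5540862…
Then the exponent is δ²μ/(2 + δ) = (157 − μ)² / (μ·(2 + δ)) = 12.143493.

12.143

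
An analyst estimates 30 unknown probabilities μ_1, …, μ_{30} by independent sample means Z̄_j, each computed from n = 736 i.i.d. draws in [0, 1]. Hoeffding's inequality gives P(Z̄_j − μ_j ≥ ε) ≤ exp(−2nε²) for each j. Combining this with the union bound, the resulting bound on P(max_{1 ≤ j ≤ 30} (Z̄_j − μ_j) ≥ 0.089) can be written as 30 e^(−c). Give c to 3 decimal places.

Union bound over the 30 events: P(max_{1 ≤ j ≤ 30} (Z̄_j − μ_j) ≥ 0.089) ≤ 30·exp(−2nε²) = 30 exp(−2·736·0.089²).
So c = 2·736·0.089² = 11.6597.

11.660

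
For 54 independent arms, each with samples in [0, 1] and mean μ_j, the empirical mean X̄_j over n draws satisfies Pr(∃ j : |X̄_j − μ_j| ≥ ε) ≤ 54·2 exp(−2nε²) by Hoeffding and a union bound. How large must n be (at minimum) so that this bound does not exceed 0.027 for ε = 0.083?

602

Need 2·54·exp(−2nε²) ≤ 0.027, i.e. exp(−2nε²) ≤ 0.027/108.
So 2nε² ≥ ln(108/0.027) = 8.294050.
Hence n ≥ 8.294050/(2·0.083²) = 601.978.
The smallest integer n is 602.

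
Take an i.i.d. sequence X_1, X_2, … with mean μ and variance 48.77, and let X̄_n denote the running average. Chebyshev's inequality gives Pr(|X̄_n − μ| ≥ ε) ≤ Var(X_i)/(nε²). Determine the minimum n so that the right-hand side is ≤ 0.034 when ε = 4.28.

Require 48.77/(n·4.28²) ≤ 0.034, i.e. n ≥ 48.77/(0.034·4.28²) = 78.304.
The smallest integer n is 79.

79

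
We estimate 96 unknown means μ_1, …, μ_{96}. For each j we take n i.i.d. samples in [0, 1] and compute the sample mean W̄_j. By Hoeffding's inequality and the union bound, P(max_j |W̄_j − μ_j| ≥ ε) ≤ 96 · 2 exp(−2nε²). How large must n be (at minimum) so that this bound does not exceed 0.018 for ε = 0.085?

642

Need 2·96·exp(−2nε²) ≤ 0.018, i.e. exp(−2nε²) ≤ 0.018/192.
So 2nε² ≥ ln(192/0.018) = 9.274879.
Hence n ≥ 9.274879/(2·0.085²) = 641.860.
The smallest integer n is 642.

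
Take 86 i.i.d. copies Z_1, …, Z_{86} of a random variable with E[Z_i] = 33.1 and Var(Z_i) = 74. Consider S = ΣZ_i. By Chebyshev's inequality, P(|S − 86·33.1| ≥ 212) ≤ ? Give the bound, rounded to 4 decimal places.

Var(S) = n·Var(Z_i) = 86·74 = 6364.
Chebyshev: P(|S − 86·33.1| ≥ 212) ≤ Var(S)/212² = 6364/44944 = 0.1416.

0.1416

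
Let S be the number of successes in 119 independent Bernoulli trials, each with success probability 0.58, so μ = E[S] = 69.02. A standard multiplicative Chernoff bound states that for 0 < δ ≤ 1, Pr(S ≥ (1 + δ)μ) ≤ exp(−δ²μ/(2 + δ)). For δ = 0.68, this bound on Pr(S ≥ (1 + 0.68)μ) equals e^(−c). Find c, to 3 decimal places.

c = δ²μ/(2 + δ) = 0.68²·69.02/(2 + 0.68) = 11.9085.

11.909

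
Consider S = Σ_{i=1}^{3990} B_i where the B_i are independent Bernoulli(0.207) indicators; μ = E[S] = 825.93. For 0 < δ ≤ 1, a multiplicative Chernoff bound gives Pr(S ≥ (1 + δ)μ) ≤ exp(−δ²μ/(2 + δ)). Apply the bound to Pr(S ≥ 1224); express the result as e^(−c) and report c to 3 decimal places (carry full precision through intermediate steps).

77.300

Write 1224 = (1 + δ)μ, so δ = 1224/825.93 − 1 = 0.4819658…
Then the exponent is δ²μ/(2 + δ) = (1224 − μ)² / (μ·(2 + δ)) = 77.300066.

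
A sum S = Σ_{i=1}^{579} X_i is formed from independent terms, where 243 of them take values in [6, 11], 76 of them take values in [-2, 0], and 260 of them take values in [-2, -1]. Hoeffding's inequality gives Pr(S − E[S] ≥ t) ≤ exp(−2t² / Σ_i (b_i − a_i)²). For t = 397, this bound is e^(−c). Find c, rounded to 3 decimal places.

47.480

Σ(b_i − a_i)² = 243·5² + 76·2² + 260·1² = 6639.
c = 2t² / 6639 = 2·397² / 6639 = 47.4797.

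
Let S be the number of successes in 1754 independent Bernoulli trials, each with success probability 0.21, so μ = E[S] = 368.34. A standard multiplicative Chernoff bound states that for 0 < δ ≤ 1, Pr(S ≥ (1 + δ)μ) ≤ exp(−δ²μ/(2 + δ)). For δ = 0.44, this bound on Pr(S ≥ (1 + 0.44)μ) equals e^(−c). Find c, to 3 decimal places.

29.226

c = δ²μ/(2 + δ) = 0.44²·368.34/(2 + 0.44) = 29.2257.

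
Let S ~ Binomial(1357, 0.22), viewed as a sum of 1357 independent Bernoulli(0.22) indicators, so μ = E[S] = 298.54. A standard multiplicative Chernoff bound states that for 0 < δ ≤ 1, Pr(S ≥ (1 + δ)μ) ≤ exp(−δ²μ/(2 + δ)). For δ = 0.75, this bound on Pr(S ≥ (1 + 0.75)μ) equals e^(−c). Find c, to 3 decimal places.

c = δ²μ/(2 + δ) = 0.75²·298.54/(2 + 0.75) = 61.0650.

61.065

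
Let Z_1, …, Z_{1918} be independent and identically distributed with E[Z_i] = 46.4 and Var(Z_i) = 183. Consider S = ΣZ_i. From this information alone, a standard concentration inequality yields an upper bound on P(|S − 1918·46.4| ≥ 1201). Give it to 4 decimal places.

With mean and variance of each term known, Chebyshev's inequality bounds the deviation of the sum (or sample mean).
Var(S) = n·Var(Z_i) = 1918·183 = 350994.
Chebyshev: P(|S − 1918·46.4| ≥ 1201) ≤ Var(S)/1201² = 350994/1442401 = 0.2433.

0.2433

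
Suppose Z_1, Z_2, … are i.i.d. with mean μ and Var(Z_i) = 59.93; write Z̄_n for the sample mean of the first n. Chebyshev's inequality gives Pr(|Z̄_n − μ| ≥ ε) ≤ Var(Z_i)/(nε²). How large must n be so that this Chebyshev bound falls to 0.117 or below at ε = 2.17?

109

Require 59.93/(n·2.17²) ≤ 0.117, i.e. n ≥ 59.93/(0.117·2.17²) = 108.777.
The smallest integer n is 109.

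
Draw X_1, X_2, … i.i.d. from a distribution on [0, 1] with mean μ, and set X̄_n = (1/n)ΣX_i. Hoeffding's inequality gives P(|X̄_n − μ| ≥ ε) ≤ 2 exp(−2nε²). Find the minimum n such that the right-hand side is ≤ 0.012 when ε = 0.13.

152

Require 2·exp(−2nε²) ≤ 0.012, i.e. 2nε² ≥ ln(2/0.012) = 5.115996.
So n ≥ 5.115996 / (2·0.13²) = 151.361.
The smallest integer n is 152.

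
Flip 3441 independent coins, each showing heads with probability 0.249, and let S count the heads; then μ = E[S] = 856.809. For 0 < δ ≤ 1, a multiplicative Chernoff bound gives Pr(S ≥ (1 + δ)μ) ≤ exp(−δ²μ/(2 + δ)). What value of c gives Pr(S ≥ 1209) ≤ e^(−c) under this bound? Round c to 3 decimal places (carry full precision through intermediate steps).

60.044

Write 1209 = (1 + δ)μ, so δ = 1209/856.809 − 1 = 0.4110496…
Then the exponent is δ²μ/(2 + δ) = (1209 − μ)² / (μ·(2 + δ)) = 60.043547.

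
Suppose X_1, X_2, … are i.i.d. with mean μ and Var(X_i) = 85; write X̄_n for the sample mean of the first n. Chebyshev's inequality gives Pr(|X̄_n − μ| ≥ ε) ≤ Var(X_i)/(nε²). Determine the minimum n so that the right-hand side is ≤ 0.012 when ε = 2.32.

1317

Require 85/(n·2.32²) ≤ 0.012, i.e. n ≥ 85/(0.012·2.32²) = 1316.018.
The smallest integer n is 1317.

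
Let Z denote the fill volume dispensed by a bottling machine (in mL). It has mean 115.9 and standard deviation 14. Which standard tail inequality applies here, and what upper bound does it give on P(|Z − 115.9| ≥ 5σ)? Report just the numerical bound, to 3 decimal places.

Mean and variance are known, so Chebyshev's inequality applies.
Chebyshev: P(|Z − μ| ≥ t) ≤ Var(Z)/t².
Var(Z) = σ² = 14² = 196.
t = 5·14 = 70.
Bound = 196 / 4900 = 0.0400.

0.040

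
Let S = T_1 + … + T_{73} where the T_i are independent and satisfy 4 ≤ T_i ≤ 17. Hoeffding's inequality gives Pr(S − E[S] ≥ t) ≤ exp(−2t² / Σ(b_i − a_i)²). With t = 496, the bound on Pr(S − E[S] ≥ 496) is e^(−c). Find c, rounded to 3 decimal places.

39.883

Σ(b_i − a_i)² = 73·(13)² = 12337.
c = 2t²/12337 = 2·496²/12337 = 39.8826.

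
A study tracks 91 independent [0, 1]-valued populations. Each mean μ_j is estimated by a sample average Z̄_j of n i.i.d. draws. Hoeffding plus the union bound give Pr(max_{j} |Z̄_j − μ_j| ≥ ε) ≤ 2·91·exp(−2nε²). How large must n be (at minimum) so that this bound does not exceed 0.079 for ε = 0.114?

Need 2·91·exp(−2nε²) ≤ 0.079, i.e. exp(−2nε²) ≤ 0.079/182.
So 2nε² ≥ ln(182/0.079) = 7.742314.
Hence n ≥ 7.742314/(2·0.114²) = 297.873.
The smallest integer n is 298.

298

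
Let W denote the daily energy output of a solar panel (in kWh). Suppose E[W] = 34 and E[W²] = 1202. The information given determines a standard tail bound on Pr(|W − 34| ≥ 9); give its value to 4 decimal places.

The first two moments determine the variance, so Chebyshev's inequality is the sharpest standard bound available.
Var(W) = E[W²] − (E[W])² = 1202 − 1156 = 46.
Chebyshev's inequality: Pr(|W − μ| ≥ t) ≤ Var(W)/t² = 46/81 = 0.5679.

0.5679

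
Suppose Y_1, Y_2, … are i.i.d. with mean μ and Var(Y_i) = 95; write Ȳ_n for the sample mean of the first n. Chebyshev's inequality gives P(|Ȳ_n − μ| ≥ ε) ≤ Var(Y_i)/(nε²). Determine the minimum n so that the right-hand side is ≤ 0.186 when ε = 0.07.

104236

Require 95/(n·0.07²) ≤ 0.186, i.e. n ≥ 95/(0.186·0.07²) = 104235.242.
The smallest integer n is 104236.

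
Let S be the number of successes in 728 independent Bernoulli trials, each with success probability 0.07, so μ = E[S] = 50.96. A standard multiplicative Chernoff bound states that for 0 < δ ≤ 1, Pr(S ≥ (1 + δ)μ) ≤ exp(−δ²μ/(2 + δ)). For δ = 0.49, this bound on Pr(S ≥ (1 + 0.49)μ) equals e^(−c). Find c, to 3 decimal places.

4.914

c = δ²μ/(2 + δ) = 0.49²·50.96/(2 + 0.49) = 4.9139.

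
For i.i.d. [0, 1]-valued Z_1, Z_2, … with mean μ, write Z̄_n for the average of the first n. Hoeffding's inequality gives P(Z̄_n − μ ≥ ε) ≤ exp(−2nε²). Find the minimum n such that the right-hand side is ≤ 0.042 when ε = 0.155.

66

Require exp(−2nε²) ≤ 0.042, i.e. 2nε² ≥ ln(1/0.042) = 3.170086.
So n ≥ 3.170086 / (2·0.155²) = 65.975.
The smallest integer n is 66.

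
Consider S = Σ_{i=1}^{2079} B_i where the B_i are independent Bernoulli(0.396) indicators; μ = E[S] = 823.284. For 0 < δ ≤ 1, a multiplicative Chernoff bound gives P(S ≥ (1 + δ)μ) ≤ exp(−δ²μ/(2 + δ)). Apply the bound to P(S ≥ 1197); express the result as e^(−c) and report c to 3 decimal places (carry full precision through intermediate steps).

69.131

Write 1197 = (1 + δ)μ, so δ = 1197/823.284 − 1 = 0.4539333…
Then the exponent is δ²μ/(2 + δ) = (1197 − μ)² / (μ·(2 + δ)) = 69.130701.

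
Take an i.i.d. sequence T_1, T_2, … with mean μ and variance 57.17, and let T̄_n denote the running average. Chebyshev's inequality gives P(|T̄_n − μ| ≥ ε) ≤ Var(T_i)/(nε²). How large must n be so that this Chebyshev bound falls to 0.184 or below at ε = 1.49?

140

Require 57.17/(n·1.49²) ≤ 0.184, i.e. n ≥ 57.17/(0.184·1.49²) = 139.952.
The smallest integer n is 140.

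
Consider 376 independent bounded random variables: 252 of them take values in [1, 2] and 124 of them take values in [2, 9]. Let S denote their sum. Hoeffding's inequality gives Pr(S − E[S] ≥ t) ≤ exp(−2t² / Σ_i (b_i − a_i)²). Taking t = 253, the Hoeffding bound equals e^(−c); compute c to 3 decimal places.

Σ(b_i − a_i)² = 252·1² + 124·7² = 6328.
c = 2t² / 6328 = 2·253² / 6328 = 20.2304.

20.230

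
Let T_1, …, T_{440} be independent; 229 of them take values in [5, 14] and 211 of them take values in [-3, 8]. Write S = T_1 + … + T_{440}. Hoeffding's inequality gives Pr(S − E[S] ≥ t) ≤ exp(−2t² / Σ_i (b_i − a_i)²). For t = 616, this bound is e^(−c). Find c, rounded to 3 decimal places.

17.217

Σ(b_i − a_i)² = 229·9² + 211·11² = 44080.
c = 2t² / 44080 = 2·616² / 44080 = 17.2167.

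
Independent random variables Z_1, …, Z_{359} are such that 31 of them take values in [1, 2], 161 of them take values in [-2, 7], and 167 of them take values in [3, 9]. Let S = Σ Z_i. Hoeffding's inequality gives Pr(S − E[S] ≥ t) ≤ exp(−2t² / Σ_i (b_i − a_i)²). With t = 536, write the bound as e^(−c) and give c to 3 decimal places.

Σ(b_i − a_i)² = 31·1² + 161·9² + 167·6² = 19084.
c = 2t² / 19084 = 2·536² / 19084 = 30.1086.

30.109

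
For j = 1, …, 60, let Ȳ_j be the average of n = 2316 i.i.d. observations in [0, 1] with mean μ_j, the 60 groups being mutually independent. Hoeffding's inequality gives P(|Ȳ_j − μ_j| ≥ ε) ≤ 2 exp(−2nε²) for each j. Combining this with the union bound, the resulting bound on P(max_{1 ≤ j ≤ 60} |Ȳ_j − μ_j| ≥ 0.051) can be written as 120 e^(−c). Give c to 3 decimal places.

Union bound over the 60 events: P(max_{1 ≤ j ≤ 60} |Ȳ_j − μ_j| ≥ 0.051) ≤ 60·2·exp(−2nε²) = 120 exp(−2·2316·0.051²).
So c = 2·2316·0.051² = 12.0478.

12.048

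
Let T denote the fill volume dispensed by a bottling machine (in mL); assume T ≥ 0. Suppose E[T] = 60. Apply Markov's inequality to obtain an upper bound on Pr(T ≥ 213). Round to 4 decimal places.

Markov's inequality: for a non-negative random variable, Pr(T ≥ a) ≤ E[T]/a.
Here E[T] = 60 and a = 213, so the bound is 60/213 = 0.2817.

0.2817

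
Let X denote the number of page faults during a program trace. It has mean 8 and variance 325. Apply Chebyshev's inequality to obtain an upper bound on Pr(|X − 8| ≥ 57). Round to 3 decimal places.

Chebyshev: Pr(|X − μ| ≥ t) ≤ Var(X)/t².
Bound = 325 / 3249 = 0.1000.

0.100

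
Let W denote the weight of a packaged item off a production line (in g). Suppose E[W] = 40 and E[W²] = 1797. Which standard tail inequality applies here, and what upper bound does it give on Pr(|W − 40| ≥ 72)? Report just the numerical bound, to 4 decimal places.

0.0380

The first two moments determine the variance, so Chebyshev's inequality is the sharpest standard bound available.
Var(W) = E[W²] − (E[W])² = 1797 − 1600 = 197.
Chebyshev's inequality: Pr(|W − μ| ≥ t) ≤ Var(W)/t² = 197/5184 = 0.0380.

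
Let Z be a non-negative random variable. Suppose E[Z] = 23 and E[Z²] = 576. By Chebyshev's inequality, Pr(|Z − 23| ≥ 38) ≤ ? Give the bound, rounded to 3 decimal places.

Var(Z) = E[Z²] − (E[Z])² = 576 − 529 = 47.
Chebyshev's inequality: Pr(|Z − μ| ≥ t) ≤ Var(Z)/t² = 47/1444 = 0.0325.

0.033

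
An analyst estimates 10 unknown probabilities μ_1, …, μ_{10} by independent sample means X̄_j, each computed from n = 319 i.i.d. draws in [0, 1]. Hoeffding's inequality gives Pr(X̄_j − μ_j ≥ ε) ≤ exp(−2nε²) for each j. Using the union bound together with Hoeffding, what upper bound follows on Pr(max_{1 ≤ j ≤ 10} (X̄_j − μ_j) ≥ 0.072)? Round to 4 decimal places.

0.3661

Per-experiment Hoeffding bound: exp(−2·319·0.072²) = exp(−3.30739) = 0.036612.
Union bound over 10 events: 10·0.036612 = 0.36612.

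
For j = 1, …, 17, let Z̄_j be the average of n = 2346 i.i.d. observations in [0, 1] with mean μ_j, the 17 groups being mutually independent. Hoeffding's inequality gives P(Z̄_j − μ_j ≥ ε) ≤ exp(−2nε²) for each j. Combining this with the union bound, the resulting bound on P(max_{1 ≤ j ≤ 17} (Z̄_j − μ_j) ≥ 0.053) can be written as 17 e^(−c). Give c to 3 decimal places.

13.180

Union bound over the 17 events: P(max_{1 ≤ j ≤ 17} (Z̄_j − μ_j) ≥ 0.053) ≤ 17·exp(−2nε²) = 17 exp(−2·2346·0.053²).
So c = 2·2346·0.053² = 13.1798.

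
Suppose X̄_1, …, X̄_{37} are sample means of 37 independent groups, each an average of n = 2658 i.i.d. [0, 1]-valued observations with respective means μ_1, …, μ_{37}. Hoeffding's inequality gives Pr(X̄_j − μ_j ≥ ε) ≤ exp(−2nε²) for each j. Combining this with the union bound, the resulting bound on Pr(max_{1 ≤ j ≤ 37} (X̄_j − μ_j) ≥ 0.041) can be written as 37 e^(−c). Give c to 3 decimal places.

Union bound over the 37 events: Pr(max_{1 ≤ j ≤ 37} (X̄_j − μ_j) ≥ 0.041) ≤ 37·exp(−2nε²) = 37 exp(−2·2658·0.041²).
So c = 2·2658·0.041² = 8.9362.

8.936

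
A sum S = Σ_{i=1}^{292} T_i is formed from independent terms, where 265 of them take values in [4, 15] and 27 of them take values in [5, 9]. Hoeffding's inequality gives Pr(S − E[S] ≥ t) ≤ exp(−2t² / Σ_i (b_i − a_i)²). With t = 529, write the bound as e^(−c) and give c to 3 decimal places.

17.223

Σ(b_i − a_i)² = 265·11² + 27·4² = 32497.
c = 2t² / 32497 = 2·529² / 32497 = 17.2226.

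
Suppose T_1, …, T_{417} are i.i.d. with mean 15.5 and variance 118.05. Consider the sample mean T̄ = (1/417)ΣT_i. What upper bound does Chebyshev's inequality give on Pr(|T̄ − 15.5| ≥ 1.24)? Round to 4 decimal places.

0.1841

Var(T̄) = Var(T_i)/n = 118.05/417 = 0.28309.
Chebyshev: Pr(|T̄ − 15.5| ≥ 1.24) ≤ Var(T̄)/(1.24)² = 118.05/(417·1.24²) = 0.1841.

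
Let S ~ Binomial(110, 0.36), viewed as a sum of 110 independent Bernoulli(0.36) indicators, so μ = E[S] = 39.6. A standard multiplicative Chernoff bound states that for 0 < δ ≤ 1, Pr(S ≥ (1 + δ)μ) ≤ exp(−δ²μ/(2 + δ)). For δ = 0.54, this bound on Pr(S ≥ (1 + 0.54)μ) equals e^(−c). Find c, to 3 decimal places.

4.546

c = δ²μ/(2 + δ) = 0.54²·39.6/(2 + 0.54) = 4.5462.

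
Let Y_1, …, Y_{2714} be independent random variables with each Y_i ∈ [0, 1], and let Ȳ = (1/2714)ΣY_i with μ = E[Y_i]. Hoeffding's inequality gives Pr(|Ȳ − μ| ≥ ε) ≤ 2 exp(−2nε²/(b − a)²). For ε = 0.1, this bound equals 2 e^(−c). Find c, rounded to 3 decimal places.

54.280

c = 2nε²/(b − a)² = 2·2714·0.1² / 1² = 54.2800.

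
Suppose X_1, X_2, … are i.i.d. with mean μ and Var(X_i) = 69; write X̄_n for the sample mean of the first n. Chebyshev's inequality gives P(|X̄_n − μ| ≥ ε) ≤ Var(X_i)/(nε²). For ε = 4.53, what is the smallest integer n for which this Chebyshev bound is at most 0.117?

29

Require 69/(n·4.53²) ≤ 0.117, i.e. n ≥ 69/(0.117·4.53²) = 28.739.
The smallest integer n is 29.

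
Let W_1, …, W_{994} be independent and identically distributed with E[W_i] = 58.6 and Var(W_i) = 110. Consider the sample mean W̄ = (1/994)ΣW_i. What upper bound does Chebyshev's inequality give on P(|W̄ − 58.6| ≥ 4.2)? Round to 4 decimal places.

Var(W̄) = Var(W_i)/n = 110/994 = 0.11066.
Chebyshev: P(|W̄ − 58.6| ≥ 4.2) ≤ Var(W̄)/(4.2)² = 110/(994·4.2²) = 0.0063.

0.0063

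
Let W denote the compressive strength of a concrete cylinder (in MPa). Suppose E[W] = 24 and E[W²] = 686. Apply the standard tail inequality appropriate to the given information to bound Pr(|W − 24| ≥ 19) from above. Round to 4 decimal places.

The first two moments determine the variance, so Chebyshev's inequality is the sharpest standard bound available.
Var(W) = E[W²] − (E[W])² = 686 − 576 = 110.
Chebyshev's inequality: Pr(|W − μ| ≥ t) ≤ Var(W)/t² = 110/361 = 0.3047.

0.3047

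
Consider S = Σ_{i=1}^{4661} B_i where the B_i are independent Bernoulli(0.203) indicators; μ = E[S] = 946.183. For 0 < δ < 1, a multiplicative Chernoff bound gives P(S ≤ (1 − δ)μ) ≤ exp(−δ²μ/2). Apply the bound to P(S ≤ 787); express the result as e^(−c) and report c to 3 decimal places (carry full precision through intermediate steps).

13.390

Write 787 = (1 − δ)μ, so δ = 1 − 787/946.183 = 0.168237…
Then the exponent is δ²μ/2 = (μ − 787)²/(2μ) = 13.390236.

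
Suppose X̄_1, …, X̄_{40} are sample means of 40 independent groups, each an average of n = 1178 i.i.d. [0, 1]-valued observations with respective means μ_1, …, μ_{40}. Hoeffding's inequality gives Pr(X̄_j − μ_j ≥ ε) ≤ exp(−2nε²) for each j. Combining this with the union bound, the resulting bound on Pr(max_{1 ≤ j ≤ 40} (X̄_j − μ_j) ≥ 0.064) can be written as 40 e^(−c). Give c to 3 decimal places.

9.650

Union bound over the 40 events: Pr(max_{1 ≤ j ≤ 40} (X̄_j − μ_j) ≥ 0.064) ≤ 40·exp(−2nε²) = 40 exp(−2·1178·0.064²).
So c = 2·1178·0.064² = 9.6502.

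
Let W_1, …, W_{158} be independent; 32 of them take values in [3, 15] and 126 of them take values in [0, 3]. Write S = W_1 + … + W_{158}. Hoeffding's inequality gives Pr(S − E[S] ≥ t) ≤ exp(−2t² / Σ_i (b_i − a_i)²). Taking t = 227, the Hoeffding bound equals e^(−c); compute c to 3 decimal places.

17.948

Σ(b_i − a_i)² = 32·12² + 126·3² = 5742.
c = 2t² / 5742 = 2·227² / 5742 = 17.9481.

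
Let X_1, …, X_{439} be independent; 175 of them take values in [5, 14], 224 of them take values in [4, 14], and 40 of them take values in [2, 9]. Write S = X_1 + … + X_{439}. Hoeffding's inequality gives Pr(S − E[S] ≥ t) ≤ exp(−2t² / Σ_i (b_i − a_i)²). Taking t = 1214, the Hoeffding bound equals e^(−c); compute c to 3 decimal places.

76.491

Σ(b_i − a_i)² = 175·9² + 224·10² + 40·7² = 38535.
c = 2t² / 38535 = 2·1214² / 38535 = 76.4913.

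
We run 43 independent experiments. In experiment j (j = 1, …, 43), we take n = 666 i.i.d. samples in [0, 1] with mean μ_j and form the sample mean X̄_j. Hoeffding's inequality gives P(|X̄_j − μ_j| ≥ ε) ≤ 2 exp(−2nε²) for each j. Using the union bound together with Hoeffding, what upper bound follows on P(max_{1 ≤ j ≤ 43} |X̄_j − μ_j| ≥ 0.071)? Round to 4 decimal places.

0.1043

Per-experiment Hoeffding bound: 2·exp(−2·666·0.071²) = 2·exp(−6.71461) = 0.0024261.
Union bound over 43 events: 43·0.0024261 = 0.10432.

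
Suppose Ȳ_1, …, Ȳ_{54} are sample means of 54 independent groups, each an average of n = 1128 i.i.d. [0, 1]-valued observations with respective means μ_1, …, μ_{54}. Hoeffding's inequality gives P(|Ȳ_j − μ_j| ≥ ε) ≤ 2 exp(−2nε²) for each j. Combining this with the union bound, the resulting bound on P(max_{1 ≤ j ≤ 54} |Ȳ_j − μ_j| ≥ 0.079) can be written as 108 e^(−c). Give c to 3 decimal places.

14.080

Union bound over the 54 events: P(max_{1 ≤ j ≤ 54} |Ȳ_j − μ_j| ≥ 0.079) ≤ 54·2·exp(−2nε²) = 108 exp(−2·1128·0.079²).
So c = 2·1128·0.079² = 14.0797.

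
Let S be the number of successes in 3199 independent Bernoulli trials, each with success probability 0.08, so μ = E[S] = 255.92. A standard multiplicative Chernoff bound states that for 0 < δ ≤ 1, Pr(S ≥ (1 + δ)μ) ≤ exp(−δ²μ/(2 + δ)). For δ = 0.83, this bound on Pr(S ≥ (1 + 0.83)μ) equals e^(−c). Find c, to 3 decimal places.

c = δ²μ/(2 + δ) = 0.83²·255.92/(2 + 0.83) = 62.2980.

62.298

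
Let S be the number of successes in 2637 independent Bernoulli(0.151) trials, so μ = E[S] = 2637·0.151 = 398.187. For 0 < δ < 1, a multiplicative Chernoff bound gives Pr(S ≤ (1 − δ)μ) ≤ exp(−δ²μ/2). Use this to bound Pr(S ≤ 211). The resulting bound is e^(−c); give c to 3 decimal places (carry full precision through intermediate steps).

43.998

Write 211 = (1 − δ)μ, so δ = 1 − 211/398.187 = 0.4700982…
Then the exponent is δ²μ/2 = (μ − 211)²/(2μ) = 43.998138.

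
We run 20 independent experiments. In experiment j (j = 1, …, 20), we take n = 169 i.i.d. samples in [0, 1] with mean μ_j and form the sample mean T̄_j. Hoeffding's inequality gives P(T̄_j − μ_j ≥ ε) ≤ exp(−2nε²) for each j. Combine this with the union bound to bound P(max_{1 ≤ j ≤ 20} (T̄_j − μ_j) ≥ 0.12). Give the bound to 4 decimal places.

Per-experiment Hoeffding bound: exp(−2·169·0.12²) = exp(−4.86720) = 0.0076949.
Union bound over 20 events: 20·0.0076949 = 0.15390.

0.1539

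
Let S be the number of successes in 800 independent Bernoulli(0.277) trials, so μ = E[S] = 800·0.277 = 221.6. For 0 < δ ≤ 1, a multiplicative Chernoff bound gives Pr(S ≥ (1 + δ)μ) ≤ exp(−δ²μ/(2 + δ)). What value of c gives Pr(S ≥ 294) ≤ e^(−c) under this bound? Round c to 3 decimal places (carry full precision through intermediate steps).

10.166

Write 294 = (1 + δ)μ, so δ = 294/221.6 − 1 = 0.3267148…
Then the exponent is δ²μ/(2 + δ) = (294 − μ)² / (μ·(2 + δ)) = 10.166330.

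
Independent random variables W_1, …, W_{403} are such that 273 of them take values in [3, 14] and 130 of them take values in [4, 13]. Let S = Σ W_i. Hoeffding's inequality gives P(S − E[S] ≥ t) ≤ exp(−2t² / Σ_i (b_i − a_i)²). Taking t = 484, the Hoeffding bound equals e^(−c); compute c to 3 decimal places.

10.755

Σ(b_i − a_i)² = 273·11² + 130·9² = 43563.
c = 2t² / 43563 = 2·484² / 43563 = 10.7548.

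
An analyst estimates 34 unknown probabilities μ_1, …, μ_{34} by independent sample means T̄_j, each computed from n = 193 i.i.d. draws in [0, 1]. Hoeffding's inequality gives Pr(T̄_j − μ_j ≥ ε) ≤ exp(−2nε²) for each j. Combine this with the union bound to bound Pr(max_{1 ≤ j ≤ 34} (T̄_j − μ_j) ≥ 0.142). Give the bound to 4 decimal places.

Per-experiment Hoeffding bound: exp(−2·193·0.142²) = exp(−7.78330) = 0.00041663.
Union bound over 34 events: 34·0.00041663 = 0.01417.

0.0142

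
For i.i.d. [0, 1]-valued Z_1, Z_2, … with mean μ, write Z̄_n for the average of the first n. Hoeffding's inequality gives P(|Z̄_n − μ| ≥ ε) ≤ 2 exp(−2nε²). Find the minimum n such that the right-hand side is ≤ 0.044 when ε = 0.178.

61

Require 2·exp(−2nε²) ≤ 0.044, i.e. 2nε² ≥ ln(2/0.044) = 3.816713.
So n ≥ 3.816713 / (2·0.178²) = 60.231.
The smallest integer n is 61.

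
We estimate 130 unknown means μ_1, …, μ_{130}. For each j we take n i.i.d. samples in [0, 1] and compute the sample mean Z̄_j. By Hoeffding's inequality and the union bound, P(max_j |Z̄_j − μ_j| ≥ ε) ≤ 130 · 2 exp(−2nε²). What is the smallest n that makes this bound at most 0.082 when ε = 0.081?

615

Need 2·130·exp(−2nε²) ≤ 0.082, i.e. exp(−2nε²) ≤ 0.082/260.
So 2nε² ≥ ln(260/0.082) = 8.061718.
Hence n ≥ 8.061718/(2·0.081²) = 614.367.
The smallest integer n is 615.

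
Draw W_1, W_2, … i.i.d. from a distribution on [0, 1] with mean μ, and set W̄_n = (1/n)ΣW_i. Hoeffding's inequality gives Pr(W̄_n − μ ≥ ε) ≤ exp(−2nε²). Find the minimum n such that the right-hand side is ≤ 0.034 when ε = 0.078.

278

Require exp(−2nε²) ≤ 0.034, i.e. 2nε² ≥ ln(1/0.034) = 3.381395.
So n ≥ 3.381395 / (2·0.078²) = 277.892.
The smallest integer n is 278.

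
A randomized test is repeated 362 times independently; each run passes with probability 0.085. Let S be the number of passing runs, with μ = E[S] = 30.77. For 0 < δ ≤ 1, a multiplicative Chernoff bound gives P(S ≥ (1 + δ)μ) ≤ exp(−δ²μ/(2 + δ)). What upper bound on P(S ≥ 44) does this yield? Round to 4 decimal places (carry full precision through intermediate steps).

0.0962

Write 44 = (1 + δ)μ, so δ = 44/30.77 − 1 = 0.4299643…
Then the exponent is δ²μ/(2 + δ) = (44 − μ)² / (μ·(2 + δ)) = 2.340951.
Bound = exp(−2.340951) = 0.09624.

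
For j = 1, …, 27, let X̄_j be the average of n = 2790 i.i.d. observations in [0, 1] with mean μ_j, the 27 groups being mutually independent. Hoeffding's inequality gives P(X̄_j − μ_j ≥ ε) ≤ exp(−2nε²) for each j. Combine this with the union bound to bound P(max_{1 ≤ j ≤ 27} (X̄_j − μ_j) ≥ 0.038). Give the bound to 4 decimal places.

0.0086

Per-experiment Hoeffding bound: exp(−2·2790·0.038²) = exp(−8.05752) = 0.00031671.
Union bound over 27 events: 27·0.00031671 = 0.00855.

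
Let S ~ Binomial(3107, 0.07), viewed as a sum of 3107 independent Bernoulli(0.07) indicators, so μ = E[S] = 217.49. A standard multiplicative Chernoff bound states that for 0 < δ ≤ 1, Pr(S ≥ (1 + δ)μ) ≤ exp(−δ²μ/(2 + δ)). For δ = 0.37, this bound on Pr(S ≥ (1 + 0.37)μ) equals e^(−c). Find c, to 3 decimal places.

c = δ²μ/(2 + δ) = 0.37²·217.49/(2 + 0.37) = 12.5630.

12.563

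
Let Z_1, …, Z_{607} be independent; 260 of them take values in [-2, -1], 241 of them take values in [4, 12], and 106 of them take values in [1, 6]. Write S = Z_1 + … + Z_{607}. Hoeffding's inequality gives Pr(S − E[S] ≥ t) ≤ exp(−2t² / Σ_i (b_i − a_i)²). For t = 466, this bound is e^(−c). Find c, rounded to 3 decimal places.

Σ(b_i − a_i)² = 260·1² + 241·8² + 106·5² = 18334.
c = 2t² / 18334 = 2·466² / 18334 = 23.6889.

23.689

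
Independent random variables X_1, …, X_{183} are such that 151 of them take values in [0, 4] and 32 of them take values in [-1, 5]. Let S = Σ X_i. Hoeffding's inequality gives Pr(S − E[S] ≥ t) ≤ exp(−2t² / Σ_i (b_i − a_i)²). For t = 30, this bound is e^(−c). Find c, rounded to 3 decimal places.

Σ(b_i − a_i)² = 151·4² + 32·6² = 3568.
c = 2t² / 3568 = 2·30² / 3568 = 0.5045.

0.504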